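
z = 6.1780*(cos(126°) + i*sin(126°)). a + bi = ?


a = 6.1780*cos(126°) = 6.1780*(-0.587785) = -3.6313
b = 6.1780*sin(126°) = 6.1780*0.80902 = 4.9981

-3.6313 + 4.9981i


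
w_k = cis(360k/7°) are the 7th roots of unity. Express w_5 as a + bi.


Angle = 360*5/7 = 257.1429°
a = cos(257.1429°) = -0.2225
b = sin(257.1429°) = -0.9749

-0.2225 - 0.9749i


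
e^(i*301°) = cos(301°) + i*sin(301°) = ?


cos(301°) = 0.5150
sin(301°) = -0.8572

e^(i*301°) = 0.5150 - 0.8572i


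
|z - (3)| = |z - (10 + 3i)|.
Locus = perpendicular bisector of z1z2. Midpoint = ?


Equal distances means the locus is the perpendicular bisector of z1 and z2.
Midpoint = ((3+10)/2, (0+3)/2) = (6.5000, 1.5000)

Perpendicular bisector through (6.5000, 1.5000)


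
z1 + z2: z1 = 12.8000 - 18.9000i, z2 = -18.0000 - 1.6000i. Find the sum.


Real: 12.8 - 18 = -5.2
Imag: -18.9 - 1.6 = -20.5

-5.2000 - 20.5000i


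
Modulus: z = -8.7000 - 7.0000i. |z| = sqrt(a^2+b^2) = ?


|z| = sqrt((-8.7)^2 + (-7)^2) = sqrt(75.69 + 49) = sqrt(124.69) = 11.1665

|z| = 11.1665


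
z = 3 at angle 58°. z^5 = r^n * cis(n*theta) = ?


r^5 = 3^5 = 243
n*theta = 5*58° = 290° = 290° (mod 360)
a = 243*cos(290°) = 83.1109
b = 243*sin(290°) = -228.3453

243 cis(290°) = 83.1109 - 228.3453i


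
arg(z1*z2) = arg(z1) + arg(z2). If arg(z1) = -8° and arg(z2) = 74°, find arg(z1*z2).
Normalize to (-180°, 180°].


arg(z1*z2) = -8° + 74° = 66°
Normalized to (-180°, 180°]: 66°

66°


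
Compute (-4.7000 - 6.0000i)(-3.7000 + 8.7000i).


Real = -4.7*(-3.7) - (-6)*8.7 = 17.39 - (-52.2) = 69.59
Imag = -4.7*8.7 - (3.7)*(-6) = -40.89 + 22.2 = -18.69

69.5900 - 18.6900i


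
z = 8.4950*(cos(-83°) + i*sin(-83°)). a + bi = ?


a = 8.4950*cos(-83°) = 8.4950*0.12187 = 1.0353
b = 8.4950*sin(-83°) = 8.4950*(-0.99255) = -8.4317

1.0353 - 8.4317i


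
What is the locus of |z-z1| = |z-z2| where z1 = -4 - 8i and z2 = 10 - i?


Equal distances means the locus is the perpendicular bisector of z1 and z2.
Midpoint = ((-4+10)/2, (-8+(-1))/2) = (3.0000, -4.5000)

Perpendicular bisector through (3.0000, -4.5000)


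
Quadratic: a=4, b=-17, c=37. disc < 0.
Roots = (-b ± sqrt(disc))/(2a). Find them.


disc = (-17)^2 - 4*4*37 = 289 - 592 = -303
sqrt(|disc|) = sqrt(303) = 17.4069
Real part = 17/(2*4) = 2.1250
Imag part = 17.4069/(2*4) = 2.1759

2.1250 ± 2.1759i


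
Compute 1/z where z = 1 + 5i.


|z|^2 = 1+25 = 26
1/z = (1 - 5i)/26

1/z = 0.0385 - 0.1923i


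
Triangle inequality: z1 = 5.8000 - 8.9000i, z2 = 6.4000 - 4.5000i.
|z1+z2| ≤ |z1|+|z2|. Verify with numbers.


|z1| = sqrt(5.8^2 + (-8.9)^2) = sqrt(112.85) = 10.6231
|z2| = sqrt(6.4^2 + (-4.5)^2) = sqrt(61.21) = 7.8237
z1+z2 = 12.2000 - 13.4000i
|z1+z2| = sqrt(328.4) = 18.1218
|z1|+|z2| = 10.6231 + 7.8237 = 18.4468

|z1+z2| = 18.1218 ≤ |z1|+|z2| = 18.4468 (verified)


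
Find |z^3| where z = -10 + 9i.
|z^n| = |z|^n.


|z| = sqrt(100+81) = sqrt(181) = 13.4536
|z^3| = |z|^3 = (sqrt(181))^3 = 181*sqrt(181)

|z^3| = 181*sqrt(181) ≈ 2435.1060


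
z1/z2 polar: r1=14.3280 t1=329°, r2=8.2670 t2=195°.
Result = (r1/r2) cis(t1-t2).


r = 14.3280 / 8.2670 = 1.7332
theta = 329° - 195° = 134° = 134° (mod 360)

1.7332 cis(134°)


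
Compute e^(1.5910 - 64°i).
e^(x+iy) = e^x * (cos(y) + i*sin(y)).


e^1.5910 = 4.9087
cos(-64°) = 0.43837
sin(-64°) = -0.8988
Real = 4.9087*0.43837 = 2.1518
Imag = 4.9087*(-0.8988) = -4.4119

2.1518 - 4.4119i


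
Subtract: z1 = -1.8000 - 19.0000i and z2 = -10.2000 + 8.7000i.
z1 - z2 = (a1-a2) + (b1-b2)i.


Real: -1.8 + 10.2 = 8.4
Imag: -19 - 8.7 = -27.7

8.4000 - 27.7000i


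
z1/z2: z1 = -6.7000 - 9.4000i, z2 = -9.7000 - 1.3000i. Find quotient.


Conjugate of z2 = -9.7000 + 1.3000i
Numerator: (-6.7000 - 9.4000i)(-9.7000 + 1.3000i) = 77.2100 + 82.4700i
Denominator: (-9.7)^2 + (-1.3)^2 = 95.78
Result = (77.2100 + 82.4700i)/95.78

0.8061 + 0.8610i


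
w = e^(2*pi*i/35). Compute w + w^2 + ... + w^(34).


With w = e^(2*pi*i/35), all 35 of the 35th roots of unity w^0 = 1, w, ..., w^(34) sum to 0: 1 + w + ... + w^(34) = (1 - w^35)/(1 - w) = 0 since w^35 = 1, w ≠ 1.
Removing the root 1: w + w^2 + ... + w^(34) = 0 - 1 = -1

Sum = -1


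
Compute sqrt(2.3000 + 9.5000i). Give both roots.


|z| = sqrt(5.29+90.25) = 9.7745
sqrt((|z|+a)/2) = sqrt((9.7745+2.3)/2) = sqrt(6.0372) = 2.4571
sqrt((|z|-a)/2) = sqrt((9.7745-2.3)/2) = sqrt(3.7372) = 1.9332

±(2.4571 + 1.9332i) i.e. 2.4571 + 1.9332i and -2.4571 - 1.9332i


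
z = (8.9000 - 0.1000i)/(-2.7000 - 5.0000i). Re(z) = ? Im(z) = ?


Multiply by conjugate: (8.9000 - 0.1000i)(-2.7000 + 5.0000i) / ((-2.7)^2 + (-5)^2)
Numerator real = 8.9*(-2.7) - (0.1)*(-5) = -23.53
Numerator imag = -0.1*(-2.7) - 8.9*(-5) = 44.77
Denominator = 32.29
Re(z) = -23.53/32.29 = -0.7287
Im(z) = 44.77/32.29 = 1.3865

Re(z) = -0.7287, Im(z) = 1.3865


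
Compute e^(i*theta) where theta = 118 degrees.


cos(118°) = -0.4695
sin(118°) = 0.8829

e^(i*118°) = -0.4695 + 0.8829i


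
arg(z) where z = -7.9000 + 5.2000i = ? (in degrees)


Re = -7.9, Im = 5.2
arg = atan2(5.2, -7.9) = 146.6460 degrees

arg(z) = 146.6460 degrees


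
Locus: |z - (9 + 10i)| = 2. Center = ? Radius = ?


|z - z0| = r is a circle with center z0 and radius r.
Center = (9, 10), radius = 2

Circle with center (9, 10) and radius 2


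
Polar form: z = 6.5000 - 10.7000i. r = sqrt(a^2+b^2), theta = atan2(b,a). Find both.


r = sqrt(42.25+114.49) = sqrt(156.74) = 12.5196
theta = atan2(-10.7, 6.5) = -58.7223 degrees

r = 12.5196, theta = -58.7223 degrees


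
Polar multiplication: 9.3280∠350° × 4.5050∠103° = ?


r = 9.3280 * 4.5050 = 42.0226
theta = 350° + 103° = 453° = 93° (mod 360)

42.0226 cis(93°)


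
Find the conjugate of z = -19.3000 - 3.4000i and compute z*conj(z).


z_bar = -19.3000 + 3.4000i
z*z_bar = (-19.3)^2 + (-3.4)^2 = 372.49 + 11.56 = 384.05

z_bar = -19.3000 + 3.4000i, z*z_bar = 384.05


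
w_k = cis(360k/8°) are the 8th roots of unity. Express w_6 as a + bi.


Angle = 360*6/8 = 270°
a = cos(270°) = 0
b = sin(270°) = -1.0000

0 - 1.0000i


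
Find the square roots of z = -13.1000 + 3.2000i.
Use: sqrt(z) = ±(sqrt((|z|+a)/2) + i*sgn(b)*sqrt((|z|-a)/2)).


|z| = sqrt(171.61+10.24) = 13.4852
sqrt((|z|+a)/2) = sqrt((13.4852+(-13.1))/2) = sqrt(0.1926) = 0.4388
sqrt((|z|-a)/2) = sqrt((13.4852-(-13.1))/2) = sqrt(13.2926) = 3.6459

±(0.4388 + 3.6459i) i.e. 0.4388 + 3.6459i and -0.4388 - 3.6459i


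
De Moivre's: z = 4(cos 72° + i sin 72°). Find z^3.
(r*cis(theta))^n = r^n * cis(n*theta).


r^3 = 4^3 = 64
n*theta = 3*72° = 216° = 216° (mod 360)
a = 64*cos(216°) = -51.7771
b = 64*sin(216°) = -37.6183

64 cis(216°) = -51.7771 - 37.6183i


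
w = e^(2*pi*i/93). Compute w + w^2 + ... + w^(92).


With w = e^(2*pi*i/93), all 93 of the 93th roots of unity w^0 = 1, w, ..., w^(92) sum to 0: 1 + w + ... + w^(92) = (1 - w^93)/(1 - w) = 0 since w^93 = 1, w ≠ 1.
Removing the root 1: w + w^2 + ... + w^(92) = 0 - 1 = -1

Sum = -1


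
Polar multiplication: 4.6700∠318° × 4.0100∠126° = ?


r = 4.6700 * 4.0100 = 18.7267
theta = 318° + 126° = 444° = 84° (mod 360)

18.7267 cis(84°)


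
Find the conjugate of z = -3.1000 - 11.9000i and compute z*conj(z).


z_bar = -3.1000 + 11.9000i
z*z_bar = (-3.1)^2 + (-11.9)^2 = 9.61 + 141.61 = 151.22

z_bar = -3.1000 + 11.9000i, z*z_bar = 151.22


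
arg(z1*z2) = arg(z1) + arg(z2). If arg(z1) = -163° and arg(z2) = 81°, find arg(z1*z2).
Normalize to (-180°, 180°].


arg(z1*z2) = -163° + 81° = -82°
Normalized to (-180°, 180°]: -82°

-82°


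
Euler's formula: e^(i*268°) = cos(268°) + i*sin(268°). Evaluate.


cos(268°) = -0.0349
sin(268°) = -0.9994

e^(i*268°) = -0.0349 - 0.9994i


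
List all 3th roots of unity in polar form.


The 3th roots of unity are cis(360k/3°) for k=0..2
Angle step = 360/3 = 120°
Primitive root: cis(120°)
Primitive root = -0.5000 + 0.8660i

3 roots at angles: 0°, 120°, 240°


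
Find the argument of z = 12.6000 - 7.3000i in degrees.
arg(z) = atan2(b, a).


Re = 12.6, Im = -7.3
arg = atan2(-7.3, 12.6) = -30.0865 degrees

arg(z) = -30.0865 degrees


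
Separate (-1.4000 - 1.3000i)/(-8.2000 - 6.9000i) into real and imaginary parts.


Multiply by conjugate: (-1.4000 - 1.3000i)(-8.2000 + 6.9000i) / ((-8.2)^2 + (-6.9)^2)
Numerator real = -1.4*(-8.2) - (1.3)*(-6.9) = 20.45
Numerator imag = -1.3*(-8.2) - (-1.4)*(-6.9) = 1
Denominator = 114.85
Re(z) = 20.45/114.85 = 0.1781
Im(z) = 1/114.85 = 0.0087

Re(z) = 0.1781, Im(z) = 0.0087


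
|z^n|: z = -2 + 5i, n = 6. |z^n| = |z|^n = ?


|z| = sqrt(4+25) = sqrt(29) = 5.3852
|z^6| = |z|^6 = (sqrt(29))^6 = 29^3 = 24389

|z^6| = 24389


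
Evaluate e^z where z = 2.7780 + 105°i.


e^2.7780 = 16.0868
cos(105°) = -0.25882
sin(105°) = 0.96593
Real = 16.0868*(-0.25882) = -4.1636
Imag = 16.0868*0.96593 = 15.5387

-4.1636 + 15.5387i


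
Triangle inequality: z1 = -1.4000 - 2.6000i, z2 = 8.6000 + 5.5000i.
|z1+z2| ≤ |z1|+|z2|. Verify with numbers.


|z1| = sqrt((-1.4)^2 + (-2.6)^2) = sqrt(8.72) = 2.9530
|z2| = sqrt(8.6^2 + 5.5^2) = sqrt(104.21) = 10.2083
z1+z2 = 7.2000 + 2.9000i
|z1+z2| = sqrt(60.25) = 7.7621
|z1|+|z2| = 2.9530 + 10.2083 = 13.1613

|z1+z2| = 7.7621 ≤ |z1|+|z2| = 13.1613 (verified)


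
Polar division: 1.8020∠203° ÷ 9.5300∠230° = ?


r = 1.8020 / 9.5300 = 0.1891
theta = 203° - 230° = -27° = 333° (mod 360)

0.1891 cis(333°)


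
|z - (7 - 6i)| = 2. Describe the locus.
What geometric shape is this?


|z - z0| = r is a circle with center z0 and radius r.
Center = (7, -6), radius = 2

Circle with center (7, -6) and radius 2


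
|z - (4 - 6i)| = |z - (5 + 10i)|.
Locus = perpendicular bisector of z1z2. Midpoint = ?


Equal distances means the locus is the perpendicular bisector of z1 and z2.
Midpoint = ((4+5)/2, (-6+10)/2) = (4.5000, 2.0000)

Perpendicular bisector through (4.5000, 2.0000)


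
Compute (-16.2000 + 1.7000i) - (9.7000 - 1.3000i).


Real: -16.2 - 9.7 = -25.9
Imag: 1.7 + 1.3 = 3

-25.9000 + 3.0000i


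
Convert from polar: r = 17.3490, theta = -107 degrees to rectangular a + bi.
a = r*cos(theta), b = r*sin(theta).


a = 17.3490*cos(-107°) = 17.3490*(-0.292372) = -5.0724
b = 17.3490*sin(-107°) = 17.3490*(-0.956305) = -16.5909

-5.0724 - 16.5909i


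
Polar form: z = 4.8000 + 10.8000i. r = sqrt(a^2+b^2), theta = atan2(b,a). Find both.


r = sqrt(23.04+116.64) = sqrt(139.68) = 11.8186
theta = atan2(10.8, 4.8) = 66.0375 degrees

r = 11.8186, theta = 66.0375 degrees


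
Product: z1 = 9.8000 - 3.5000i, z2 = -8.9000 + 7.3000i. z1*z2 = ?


Real = 9.8*(-8.9) - (-3.5)*7.3 = -87.22 - (-25.55) = -61.67
Imag = 9.8*7.3 - (8.9)*(-3.5) = 71.54 + 31.15 = 102.69

-61.6700 + 102.6900i


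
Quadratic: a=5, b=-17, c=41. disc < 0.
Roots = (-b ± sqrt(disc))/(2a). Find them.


disc = (-17)^2 - 4*5*41 = 289 - 820 = -531
sqrt(|disc|) = sqrt(531) = 23.0434
Real part = 17/(2*5) = 1.7000
Imag part = 23.0434/(2*5) = 2.3043

1.7000 ± 2.3043i


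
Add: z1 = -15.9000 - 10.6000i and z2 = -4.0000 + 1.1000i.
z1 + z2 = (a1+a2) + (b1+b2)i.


Real: -15.9 - 4 = -19.9
Imag: -10.6 + 1.1 = -9.5

-19.9000 - 9.5000i


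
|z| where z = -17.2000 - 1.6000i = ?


|z| = sqrt((-17.2)^2 + (-1.6)^2) = sqrt(295.84 + 2.56) = sqrt(298.4) = 17.2743

|z| = 17.2743


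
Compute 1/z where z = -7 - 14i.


|z|^2 = 49+196 = 245
1/z = (-7 + 14i)/245

1/z = -0.0286 + 0.0571i


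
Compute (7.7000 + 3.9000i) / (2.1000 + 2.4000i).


Conjugate of z2 = 2.1000 - 2.4000i
Numerator: (7.7000 + 3.9000i)(2.1000 - 2.4000i) = 25.5300 - 10.2900i
Denominator: 2.1^2 + 2.4^2 = 10.17
Result = (25.5300 - 10.2900i)/10.17

2.5103 - 1.0118i


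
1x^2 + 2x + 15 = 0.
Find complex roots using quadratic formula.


disc = 2^2 - 4*1*15 = 4 - 60 = -56
sqrt(|disc|) = sqrt(56) = 7.4833
Real part = -2/(2*1) = -1.0000
Imag part = 7.4833/(2*1) = 3.7417

-1.0000 ± 3.7417i


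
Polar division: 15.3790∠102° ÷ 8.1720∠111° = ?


r = 15.3790 / 8.1720 = 1.8819
theta = 102° - 111° = -9° = 351° (mod 360)

1.8819 cis(351°)


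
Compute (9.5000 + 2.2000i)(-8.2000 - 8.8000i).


Real = 9.5*(-8.2) - 2.2*(-8.8) = -77.9 - (-19.36) = -58.54
Imag = 9.5*(-8.8) - (8.2)*2.2 = -83.6 - (18.04) = -101.64

-58.5400 - 101.6400i


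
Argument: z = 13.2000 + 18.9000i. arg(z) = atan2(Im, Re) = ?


Re = 13.2, Im = 18.9
arg = atan2(18.9, 13.2) = 55.0691 degrees

arg(z) = 55.0691 degrees


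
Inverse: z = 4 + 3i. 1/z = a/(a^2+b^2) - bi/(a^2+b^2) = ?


|z|^2 = 16+9 = 25
1/z = (4 - 3i)/25

1/z = 0.1600 - 0.1200i


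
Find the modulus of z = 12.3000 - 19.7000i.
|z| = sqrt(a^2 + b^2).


|z| = sqrt(12.3^2 + (-19.7)^2) = sqrt(151.29 + 388.09) = sqrt(539.38) = 23.2246

|z| = 23.2246


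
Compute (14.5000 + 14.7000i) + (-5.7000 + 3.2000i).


Real: 14.5 - 5.7 = 8.8
Imag: 14.7 + 3.2 = 17.9

8.8000 + 17.9000i


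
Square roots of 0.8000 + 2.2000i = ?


|z| = sqrt(0.64+4.84) = 2.3409
sqrt((|z|+a)/2) = sqrt((2.3409+0.8)/2) = sqrt(1.5705) = 1.2532
sqrt((|z|-a)/2) = sqrt((2.3409-0.8)/2) = sqrt(0.7705) = 0.8778

±(1.2532 + 0.8778i) i.e. 1.2532 + 0.8778i and -1.2532 - 0.8778i


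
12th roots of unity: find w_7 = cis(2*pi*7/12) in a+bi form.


Angle = 360*7/12 = 210°
a = cos(210°) = -0.8660
b = sin(210°) = -0.5000

-0.8660 - 0.5000i


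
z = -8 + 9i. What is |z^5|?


|z| = sqrt(64+81) = sqrt(145) = 12.0416
|z^5| = |z|^5 = (sqrt(145))^5 = 145^2 * sqrt(145) = 21025*sqrt(145)

|z^5| = 21025*sqrt(145) ≈ 253174.5260


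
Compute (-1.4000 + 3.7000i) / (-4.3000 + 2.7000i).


Conjugate of z2 = -4.3000 - 2.7000i
Numerator: (-1.4000 + 3.7000i)(-4.3000 - 2.7000i) = 16.0100 - 12.1300i
Denominator: (-4.3)^2 + 2.7^2 = 25.78
Result = (16.0100 - 12.1300i)/25.78

0.6210 - 0.4705i


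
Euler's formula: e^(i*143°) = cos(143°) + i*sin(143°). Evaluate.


cos(143°) = -0.7986
sin(143°) = 0.6018

e^(i*143°) = -0.7986 + 0.6018i


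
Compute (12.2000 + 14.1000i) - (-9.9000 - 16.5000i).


Real: 12.2 + 9.9 = 22.1
Imag: 14.1 + 16.5 = 30.6

22.1000 + 30.6000i


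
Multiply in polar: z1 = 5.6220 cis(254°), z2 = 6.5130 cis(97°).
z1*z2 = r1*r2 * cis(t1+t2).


r = 5.6220 * 6.5130 = 36.6161
theta = 254° + 97° = 351° = 351° (mod 360)

36.6161 cis(351°)


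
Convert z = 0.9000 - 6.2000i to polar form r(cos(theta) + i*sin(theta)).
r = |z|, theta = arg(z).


r = sqrt(0.81+38.44) = sqrt(39.25) = 6.2650
theta = atan2(-6.2, 0.9) = -81.7406 degrees

r = 6.2650, theta = -81.7406 degrees


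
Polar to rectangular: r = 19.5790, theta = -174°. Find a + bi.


a = 19.5790*cos(-174°) = 19.5790*(-0.99452) = -19.4717
b = 19.5790*sin(-174°) = 19.5790*(-0.10453) = -2.0466

-19.4717 - 2.0466i


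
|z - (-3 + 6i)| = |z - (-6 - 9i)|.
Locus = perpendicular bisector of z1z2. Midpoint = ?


Equal distances means the locus is the perpendicular bisector of z1 and z2.
Midpoint = ((-3+(-6))/2, (6+(-9))/2) = (-4.5000, -1.5000)

Perpendicular bisector through (-4.5000, -1.5000)


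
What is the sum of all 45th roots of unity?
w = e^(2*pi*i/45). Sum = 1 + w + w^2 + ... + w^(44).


The sum of all 45th roots of unity is 0.
Geometric series: (1 - w^45)/(1 - w) = (1-1)/(1-w) = 0 since w^45 = 1, w ≠ 1.
Alternatively: coefficient of z^44 in z^45 - 1 is 0.

0


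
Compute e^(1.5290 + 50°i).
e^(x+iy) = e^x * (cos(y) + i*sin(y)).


e^1.5290 = 4.61356
cos(50°) = 0.642788
sin(50°) = 0.76604
Real = 4.61356*0.642788 = 2.9655
Imag = 4.61356*0.76604 = 3.5342

2.9655 + 3.5342i


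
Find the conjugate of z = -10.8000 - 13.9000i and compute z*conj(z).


z_bar = -10.8000 + 13.9000i
z*z_bar = (-10.8)^2 + (-13.9)^2 = 116.64 + 193.21 = 309.85

z_bar = -10.8000 + 13.9000i, z*z_bar = 309.85


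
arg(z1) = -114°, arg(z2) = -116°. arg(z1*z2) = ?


arg(z1*z2) = -114° - 116° = -230°
Normalized to (-180°, 180°]: 130°

130°


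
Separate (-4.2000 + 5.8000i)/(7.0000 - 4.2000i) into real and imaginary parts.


Multiply by conjugate: (-4.2000 + 5.8000i)(7.0000 + 4.2000i) / (7^2 + (-4.2)^2)
Numerator real = -4.2*7 + 5.8*(-4.2) = -53.76
Numerator imag = 5.8*7 - (-4.2)*(-4.2) = 22.96
Denominator = 66.64
Re(z) = -53.76/66.64 = -0.8067
Im(z) = 22.96/66.64 = 0.3445

Re(z) = -0.8067, Im(z) = 0.3445


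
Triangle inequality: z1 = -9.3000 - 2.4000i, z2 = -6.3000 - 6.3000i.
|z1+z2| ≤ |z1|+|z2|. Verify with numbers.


|z1| = sqrt((-9.3)^2 + (-2.4)^2) = sqrt(92.25) = 9.6047
|z2| = sqrt((-6.3)^2 + (-6.3)^2) = sqrt(79.38) = 8.9095
z1+z2 = -15.6000 - 8.7000i
|z1+z2| = sqrt(319.05) = 17.8620
|z1|+|z2| = 9.6047 + 8.9095 = 18.5142

|z1+z2| = 17.8620 ≤ |z1|+|z2| = 18.5142 (verified)


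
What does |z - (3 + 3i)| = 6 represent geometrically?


|z - z0| = r is a circle with center z0 and radius r.
Center = (3, 3), radius = 6

Circle with center (3, 3) and radius 6


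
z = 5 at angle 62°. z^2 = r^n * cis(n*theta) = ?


r^2 = 5^2 = 25
n*theta = 2*62° = 124° = 124° (mod 360)
a = 25*cos(124°) = -13.9798
b = 25*sin(124°) = 20.7259

25 cis(124°) = -13.9798 + 20.7259i


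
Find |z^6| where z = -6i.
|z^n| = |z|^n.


|z| = sqrt(0+36) = sqrt(36) = 6
|z^6| = |z|^6 = 6^6 = 46656

|z^6| = 46656


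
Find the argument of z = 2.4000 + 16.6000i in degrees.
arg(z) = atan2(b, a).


Re = 2.4, Im = 16.6
arg = atan2(16.6, 2.4) = 81.7733 degrees

arg(z) = 81.7733 degrees


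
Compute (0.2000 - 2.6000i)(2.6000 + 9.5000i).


Real = 0.2*2.6 - (-2.6)*9.5 = 0.52 - (-24.7) = 25.22
Imag = 0.2*9.5 + 2.6*(-2.6) = 1.9 - (6.76) = -4.86

25.2200 - 4.8600i


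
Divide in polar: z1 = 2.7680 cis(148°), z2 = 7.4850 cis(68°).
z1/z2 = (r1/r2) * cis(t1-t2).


r = 2.7680 / 7.4850 = 0.3698
theta = 148° - 68° = 80° = 80° (mod 360)

0.3698 cis(80°)


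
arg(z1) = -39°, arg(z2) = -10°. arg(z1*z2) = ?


arg(z1*z2) = -39° - 10° = -49°
Normalized to (-180°, 180°]: -49°

-49°


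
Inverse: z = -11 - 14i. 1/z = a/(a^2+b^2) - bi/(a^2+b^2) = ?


|z|^2 = 121+196 = 317
1/z = (-11 + 14i)/317

1/z = -0.0347 + 0.0442i


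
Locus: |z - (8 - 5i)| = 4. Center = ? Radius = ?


|z - z0| = r is a circle with center z0 and radius r.
Center = (8, -5), radius = 4

Circle with center (8, -5) and radius 4


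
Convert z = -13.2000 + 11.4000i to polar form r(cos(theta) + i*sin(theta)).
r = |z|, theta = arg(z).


r = sqrt(174.24+129.96) = sqrt(304.2) = 17.4413
theta = atan2(11.4, -13.2) = 139.1849 degrees

r = 17.4413, theta = 139.1849 degrees


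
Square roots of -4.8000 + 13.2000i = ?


|z| = sqrt(23.04+174.24) = 14.0456
sqrt((|z|+a)/2) = sqrt((14.0456+(-4.8))/2) = sqrt(4.6228) = 2.1501
sqrt((|z|-a)/2) = sqrt((14.0456-(-4.8))/2) = sqrt(9.4228) = 3.0697

±(2.1501 + 3.0697i) i.e. 2.1501 + 3.0697i and -2.1501 - 3.0697i


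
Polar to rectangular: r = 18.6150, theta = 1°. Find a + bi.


a = 18.6150*cos(1°) = 18.6150*0.99985 = 18.6122
b = 18.6150*sin(1°) = 18.6150*0.017452 = 0.3249

18.6122 + 0.3249i


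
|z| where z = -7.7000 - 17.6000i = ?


|z| = sqrt((-7.7)^2 + (-17.6)^2) = sqrt(59.29 + 309.76) = sqrt(369.05) = 19.2107

|z| = 19.2107


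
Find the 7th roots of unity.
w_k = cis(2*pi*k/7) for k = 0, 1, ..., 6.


The 7th roots of unity are cis(360k/7°) for k=0..6
Angle step = 360/7 = 51.4286°
Primitive root: cis(51.4286°)
Primitive root = 0.6235 + 0.7818i

7 roots at angles: 0°, 51.4286°, 102.8571°, 154.2857°, 205.7143°, 257.1429°, 308.5714°


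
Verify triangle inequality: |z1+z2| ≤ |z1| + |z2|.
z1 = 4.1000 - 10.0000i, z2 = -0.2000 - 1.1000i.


|z1| = sqrt(4.1^2 + (-10)^2) = sqrt(116.81) = 10.8079
|z2| = sqrt((-0.2)^2 + (-1.1)^2) = sqrt(1.25) = 1.1180
z1+z2 = 3.9000 - 11.1000i
|z1+z2| = sqrt(138.42) = 11.7652
|z1|+|z2| = 10.8079 + 1.1180 = 11.9259

|z1+z2| = 11.7652 ≤ |z1|+|z2| = 11.9259 (verified)


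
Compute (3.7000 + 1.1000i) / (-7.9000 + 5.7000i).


Conjugate of z2 = -7.9000 - 5.7000i
Numerator: (3.7000 + 1.1000i)(-7.9000 - 5.7000i) = -22.9600 - 29.7800i
Denominator: (-7.9)^2 + 5.7^2 = 94.9
Result = (-22.9600 - 29.7800i)/94.9

-0.2419 - 0.3138i


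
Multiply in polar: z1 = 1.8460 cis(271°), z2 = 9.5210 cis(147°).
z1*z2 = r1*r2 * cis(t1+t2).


r = 1.8460 * 9.5210 = 17.5758
theta = 271° + 147° = 418° = 58° (mod 360)

17.5758 cis(58°)


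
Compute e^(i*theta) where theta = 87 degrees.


cos(87°) = 0.0523
sin(87°) = 0.9986

e^(i*87°) = 0.0523 + 0.9986i


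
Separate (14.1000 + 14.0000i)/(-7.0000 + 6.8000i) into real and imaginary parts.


Multiply by conjugate: (14.1000 + 14.0000i)(-7.0000 - 6.8000i) / ((-7)^2 + 6.8^2)
Numerator real = 14.1*(-7) + 14*6.8 = -3.5
Numerator imag = 14*(-7) - 14.1*6.8 = -193.88
Denominator = 95.24
Re(z) = -3.5/95.24 = -0.0367
Im(z) = -193.88/95.24 = -2.0357

Re(z) = -0.0367, Im(z) = -2.0357


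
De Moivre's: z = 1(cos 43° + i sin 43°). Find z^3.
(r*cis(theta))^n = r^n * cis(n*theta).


r^3 = 1^3 = 1
n*theta = 3*43° = 129° = 129° (mod 360)
a = 1*cos(129°) = -0.6293
b = 1*sin(129°) = 0.7771

1 cis(129°) = -0.6293 + 0.7771i


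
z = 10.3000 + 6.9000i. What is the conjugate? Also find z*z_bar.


z_bar = 10.3000 - 6.9000i
z*z_bar = 10.3^2 + 6.9^2 = 106.09 + 47.61 = 153.7

z_bar = 10.3000 - 6.9000i, z*z_bar = 153.7


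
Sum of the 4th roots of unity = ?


The sum of all 4th roots of unity is 0.
Geometric series: (1 - w^4)/(1 - w) = (1-1)/(1-w) = 0 since w^4 = 1, w ≠ 1.
Alternatively: coefficient of z^3 in z^4 - 1 is 0.

0


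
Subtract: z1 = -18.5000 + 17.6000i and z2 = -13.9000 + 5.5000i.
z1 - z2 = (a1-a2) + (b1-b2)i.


Real: -18.5 + 13.9 = -4.6
Imag: 17.6 - 5.5 = 12.1

-4.6000 + 12.1000i


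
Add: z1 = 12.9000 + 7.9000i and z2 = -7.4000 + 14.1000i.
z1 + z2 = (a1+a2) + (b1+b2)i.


Real: 12.9 - 7.4 = 5.5
Imag: 7.9 + 14.1 = 22

5.5000 + 22.0000i


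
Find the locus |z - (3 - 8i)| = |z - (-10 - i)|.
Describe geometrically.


Equal distances means the locus is the perpendicular bisector of z1 and z2.
Midpoint = ((3+(-10))/2, (-8+(-1))/2) = (-3.5000, -4.5000)

Perpendicular bisector through (-3.5000, -4.5000)


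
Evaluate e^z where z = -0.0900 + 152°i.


e^-0.0900 = 0.91393
cos(152°) = -0.88295
sin(152°) = 0.4695
Real = 0.91393*(-0.88295) = -0.8070
Imag = 0.91393*0.4695 = 0.4291

-0.8070 + 0.4291i


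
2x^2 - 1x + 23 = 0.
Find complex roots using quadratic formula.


disc = (-1)^2 - 4*2*23 = 1 - 184 = -183
sqrt(|disc|) = sqrt(183) = 13.5277
Real part = 1/(2*2) = 0.2500
Imag part = 13.5277/(2*2) = 3.3819

0.2500 ± 3.3819i


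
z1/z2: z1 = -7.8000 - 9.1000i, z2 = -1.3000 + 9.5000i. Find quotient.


Conjugate of z2 = -1.3000 - 9.5000i
Numerator: (-7.8000 - 9.1000i)(-1.3000 - 9.5000i) = -76.3100 + 85.9300i
Denominator: (-1.3)^2 + 9.5^2 = 91.94
Result = (-76.3100 + 85.9300i)/91.94

-0.8300 + 0.9346i


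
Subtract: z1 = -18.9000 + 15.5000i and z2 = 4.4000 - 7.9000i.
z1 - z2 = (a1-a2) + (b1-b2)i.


Real: -18.9 - 4.4 = -23.3
Imag: 15.5 + 7.9 = 23.4

-23.3000 + 23.4000i


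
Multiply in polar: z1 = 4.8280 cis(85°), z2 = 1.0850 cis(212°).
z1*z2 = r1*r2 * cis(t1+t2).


r = 4.8280 * 1.0850 = 5.2384
theta = 85° + 212° = 297° = 297° (mod 360)

5.2384 cis(297°)


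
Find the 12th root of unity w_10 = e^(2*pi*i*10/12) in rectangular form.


Angle = 360*10/12 = 300°
a = cos(300°) = 0.5000
b = sin(300°) = -0.8660

0.5000 - 0.8660i


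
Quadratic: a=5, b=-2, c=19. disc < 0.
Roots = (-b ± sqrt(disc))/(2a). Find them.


disc = (-2)^2 - 4*5*19 = 4 - 380 = -376
sqrt(|disc|) = sqrt(376) = 19.3907
Real part = 2/(2*5) = 0.2000
Imag part = 19.3907/(2*5) = 1.9391

0.2000 ± 1.9391i


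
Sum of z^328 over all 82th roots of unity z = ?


The roots are w_k = w^k with w = e^(2*pi*i/82), and (w^k)^328 = (w^328)^k.
So S = 1 + u + u^2 + ... + u^(81) with u = w^328.
328 = 4*82 + 0, so 328 is a multiple of 82 and u = (w^82)^4 = 1.
Every one of the 82 terms equals 1: S = 82

S = 82


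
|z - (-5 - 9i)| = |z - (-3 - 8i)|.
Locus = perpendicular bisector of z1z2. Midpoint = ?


Equal distances means the locus is the perpendicular bisector of z1 and z2.
Midpoint = ((-5+(-3))/2, (-9+(-8))/2) = (-4.0000, -8.5000)

Perpendicular bisector through (-4.0000, -8.5000)


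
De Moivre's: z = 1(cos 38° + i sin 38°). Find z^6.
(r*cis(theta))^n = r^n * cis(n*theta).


r^6 = 1^6 = 1
n*theta = 6*38° = 228° = 228° (mod 360)
a = 1*cos(228°) = -0.6691
b = 1*sin(228°) = -0.7431

1 cis(228°) = -0.6691 - 0.7431i


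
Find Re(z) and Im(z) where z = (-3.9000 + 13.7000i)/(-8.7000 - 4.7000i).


Multiply by conjugate: (-3.9000 + 13.7000i)(-8.7000 + 4.7000i) / ((-8.7)^2 + (-4.7)^2)
Numerator real = -3.9*(-8.7) + 13.7*(-4.7) = -30.46
Numerator imag = 13.7*(-8.7) - (-3.9)*(-4.7) = -137.52
Denominator = 97.78
Re(z) = -30.46/97.78 = -0.3115
Im(z) = -137.52/97.78 = -1.4064

Re(z) = -0.3115, Im(z) = -1.4064


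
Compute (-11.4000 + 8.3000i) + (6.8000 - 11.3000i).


Real: -11.4 + 6.8 = -4.6
Imag: 8.3 - 11.3 = -3

-4.6000 - 3.0000i


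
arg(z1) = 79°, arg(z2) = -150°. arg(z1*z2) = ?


arg(z1*z2) = 79° - 150° = -71°
Normalized to (-180°, 180°]: -71°

-71°


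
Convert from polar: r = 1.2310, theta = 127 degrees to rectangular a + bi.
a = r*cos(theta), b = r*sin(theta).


a = 1.2310*cos(127°) = 1.2310*(-0.6018) = -0.7408
b = 1.2310*sin(127°) = 1.2310*0.7986 = 0.9831

-0.7408 + 0.9831i


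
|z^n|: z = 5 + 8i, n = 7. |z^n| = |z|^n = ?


|z| = sqrt(25+64) = sqrt(89) = 9.4340
|z^7| = |z|^7 = (sqrt(89))^7 = 89^3 * sqrt(89) = 704969*sqrt(89)

|z^7| = 704969*sqrt(89) ≈ 6650664.2447


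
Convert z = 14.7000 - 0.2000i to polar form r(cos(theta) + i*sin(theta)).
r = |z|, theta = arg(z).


r = sqrt(216.09+0.04) = sqrt(216.13) = 14.7014
theta = atan2(-0.2, 14.7) = -0.7795 degrees

r = 14.7014, theta = -0.7795 degrees


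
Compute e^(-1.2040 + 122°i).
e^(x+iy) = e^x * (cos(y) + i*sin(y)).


e^-1.2040 = 0.3000
cos(122°) = -0.5299
sin(122°) = 0.848
Real = 0.3000*(-0.5299) = -0.1590
Imag = 0.3000*0.848 = 0.2544

-0.1590 + 0.2544i


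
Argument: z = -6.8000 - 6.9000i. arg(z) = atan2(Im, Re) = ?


Re = -6.8, Im = -6.9
arg = atan2(-6.9, -6.8) = -134.5818 degrees

arg(z) = -134.5818 degrees


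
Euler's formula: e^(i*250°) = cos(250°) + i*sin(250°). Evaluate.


cos(250°) = -0.3420
sin(250°) = -0.9397

e^(i*250°) = -0.3420 - 0.9397i


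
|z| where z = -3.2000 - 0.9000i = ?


|z| = sqrt((-3.2)^2 + (-0.9)^2) = sqrt(10.24 + 0.81) = sqrt(11.05) = 3.3242

|z| = 3.3242


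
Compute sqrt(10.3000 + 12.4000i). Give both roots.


|z| = sqrt(106.09+153.76) = 16.1199
sqrt((|z|+a)/2) = sqrt((16.1199+10.3)/2) = sqrt(13.2099) = 3.6345
sqrt((|z|-a)/2) = sqrt((16.1199-10.3)/2) = sqrt(2.9099) = 1.7059

±(3.6345 + 1.7059i) i.e. 3.6345 + 1.7059i and -3.6345 - 1.7059i


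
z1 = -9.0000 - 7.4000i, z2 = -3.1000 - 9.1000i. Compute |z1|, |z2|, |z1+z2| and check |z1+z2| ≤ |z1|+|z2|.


|z1| = sqrt((-9)^2 + (-7.4)^2) = sqrt(135.76) = 11.6516
|z2| = sqrt((-3.1)^2 + (-9.1)^2) = sqrt(92.42) = 9.6135
z1+z2 = -12.1000 - 16.5000i
|z1+z2| = sqrt(418.66) = 20.4612
|z1|+|z2| = 11.6516 + 9.6135 = 21.2651

|z1+z2| = 20.4612 ≤ |z1|+|z2| = 21.2651 (verified)


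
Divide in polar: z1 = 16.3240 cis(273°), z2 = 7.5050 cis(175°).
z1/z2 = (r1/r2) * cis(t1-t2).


r = 16.3240 / 7.5050 = 2.1751
theta = 273° - 175° = 98° = 98° (mod 360)

2.1751 cis(98°)


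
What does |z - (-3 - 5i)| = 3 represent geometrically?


|z - z0| = r is a circle with center z0 and radius r.
Center = (-3, -5), radius = 3

Circle with center (-3, -5) and radius 3


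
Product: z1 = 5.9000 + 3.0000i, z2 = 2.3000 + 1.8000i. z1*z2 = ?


Real = 5.9*2.3 - 3*1.8 = 13.57 - 5.4 = 8.17
Imag = 5.9*1.8 + 2.3*3 = 10.62 + 6.9 = 17.52

8.1700 + 17.5200i


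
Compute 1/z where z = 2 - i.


|z|^2 = 4+1 = 5
1/z = (2 + 1i)/5

1/z = 0.4000 + 0.2000i


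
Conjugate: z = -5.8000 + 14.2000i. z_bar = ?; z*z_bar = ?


z_bar = -5.8000 - 14.2000i
z*z_bar = (-5.8)^2 + 14.2^2 = 33.64 + 201.64 = 235.28

z_bar = -5.8000 - 14.2000i, z*z_bar = 235.28


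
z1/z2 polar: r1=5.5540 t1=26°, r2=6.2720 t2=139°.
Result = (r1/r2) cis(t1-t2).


r = 5.5540 / 6.2720 = 0.8855
theta = 26° - 139° = -113° = 247° (mod 360)

0.8855 cis(247°)


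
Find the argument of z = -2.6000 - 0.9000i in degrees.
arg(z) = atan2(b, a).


Re = -2.6, Im = -0.9
arg = atan2(-0.9, -2.6) = -160.9065 degrees

arg(z) = -160.9065 degrees


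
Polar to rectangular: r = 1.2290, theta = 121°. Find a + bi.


a = 1.2290*cos(121°) = 1.2290*(-0.51504) = -0.6330
b = 1.2290*sin(121°) = 1.2290*0.8572 = 1.0535

-0.6330 + 1.0535i


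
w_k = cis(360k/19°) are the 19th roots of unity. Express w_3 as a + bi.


Angle = 360*3/19 = 56.8421°
a = cos(56.8421°) = 0.5469
b = sin(56.8421°) = 0.8372

0.5469 + 0.8372i


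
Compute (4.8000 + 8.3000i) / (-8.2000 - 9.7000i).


Conjugate of z2 = -8.2000 + 9.7000i
Numerator: (4.8000 + 8.3000i)(-8.2000 + 9.7000i) = -119.8700 - 21.5000i
Denominator: (-8.2)^2 + (-9.7)^2 = 161.33
Result = (-119.8700 - 21.5000i)/161.33

-0.7430 - 0.1333i


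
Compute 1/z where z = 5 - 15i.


|z|^2 = 25+225 = 250
1/z = (5 + 15i)/250

1/z = 0.0200 + 0.0600i


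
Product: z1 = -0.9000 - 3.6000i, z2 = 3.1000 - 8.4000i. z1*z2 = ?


Real = -0.9*3.1 - (-3.6)*(-8.4) = -2.79 - 30.24 = -33.03
Imag = -0.9*(-8.4) + 3.1*(-3.6) = 7.56 - (11.16) = -3.6

-33.0300 - 3.6000i


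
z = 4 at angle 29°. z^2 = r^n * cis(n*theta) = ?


r^2 = 4^2 = 16
n*theta = 2*29° = 58° = 58° (mod 360)
a = 16*cos(58°) = 8.4787
b = 16*sin(58°) = 13.5688

16 cis(58°) = 8.4787 + 13.5688i


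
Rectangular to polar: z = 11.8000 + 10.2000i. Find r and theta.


r = sqrt(139.24+104.04) = sqrt(243.28) = 15.5974
theta = atan2(10.2, 11.8) = 40.8404 degrees

r = 15.5974, theta = 40.8404 degrees


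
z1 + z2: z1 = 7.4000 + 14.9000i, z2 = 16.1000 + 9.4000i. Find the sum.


Real: 7.4 + 16.1 = 23.5
Imag: 14.9 + 9.4 = 24.3

23.5000 + 24.3000i


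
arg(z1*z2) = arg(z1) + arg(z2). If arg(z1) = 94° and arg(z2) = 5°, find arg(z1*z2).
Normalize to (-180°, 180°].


arg(z1*z2) = 94° + 5° = 99°
Normalized to (-180°, 180°]: 99°

99°


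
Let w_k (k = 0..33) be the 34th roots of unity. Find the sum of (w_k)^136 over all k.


The roots are w_k = w^k with w = e^(2*pi*i/34), and (w^k)^136 = (w^136)^k.
So S = 1 + u + u^2 + ... + u^(33) with u = w^136.
136 = 4*34 + 0, so 136 is a multiple of 34 and u = (w^34)^4 = 1.
Every one of the 34 terms equals 1: S = 34

S = 34


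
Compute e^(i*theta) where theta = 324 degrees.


cos(324°) = 0.8090
sin(324°) = -0.5878

e^(i*324°) = 0.8090 - 0.5878i


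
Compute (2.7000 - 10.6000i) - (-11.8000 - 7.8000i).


Real: 2.7 + 11.8 = 14.5
Imag: -10.6 + 7.8 = -2.8

14.5000 - 2.8000i


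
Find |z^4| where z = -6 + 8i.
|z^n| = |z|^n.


|z| = sqrt(36+64) = sqrt(100) = 10
|z^4| = |z|^4 = 10^4 = 10000

|z^4| = 10000


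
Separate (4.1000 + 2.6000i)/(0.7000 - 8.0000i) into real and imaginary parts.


Multiply by conjugate: (4.1000 + 2.6000i)(0.7000 + 8.0000i) / (0.7^2 + (-8)^2)
Numerator real = 4.1*0.7 + 2.6*(-8) = -17.93
Numerator imag = 2.6*0.7 - 4.1*(-8) = 34.62
Denominator = 64.49
Re(z) = -17.93/64.49 = -0.2780
Im(z) = 34.62/64.49 = 0.5368

Re(z) = -0.2780, Im(z) = 0.5368


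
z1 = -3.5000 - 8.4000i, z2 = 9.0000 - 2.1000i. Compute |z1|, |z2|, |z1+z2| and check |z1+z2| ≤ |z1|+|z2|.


|z1| = sqrt((-3.5)^2 + (-8.4)^2) = sqrt(82.81) = 9.1000
|z2| = sqrt(9^2 + (-2.1)^2) = sqrt(85.41) = 9.2418
z1+z2 = 5.5000 - 10.5000i
|z1+z2| = sqrt(140.5) = 11.8533
|z1|+|z2| = 9.1000 + 9.2418 = 18.3418

|z1+z2| = 11.8533 ≤ |z1|+|z2| = 18.3418 (verified)


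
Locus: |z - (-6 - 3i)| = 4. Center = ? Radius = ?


|z - z0| = r is a circle with center z0 and radius r.
Center = (-6, -3), radius = 4

Circle with center (-6, -3) and radius 4


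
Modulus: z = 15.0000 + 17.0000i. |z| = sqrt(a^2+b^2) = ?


|z| = sqrt(15^2 + 17^2) = sqrt(225 + 289) = sqrt(514) = 22.6716

|z| = 22.6716


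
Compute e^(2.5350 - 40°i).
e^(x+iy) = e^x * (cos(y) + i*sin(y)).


e^2.5350 = 12.6164
cos(-40°) = 0.76604
sin(-40°) = -0.64279
Real = 12.6164*0.76604 = 9.6647
Imag = 12.6164*(-0.64279) = -8.1097

9.6647 - 8.1097i


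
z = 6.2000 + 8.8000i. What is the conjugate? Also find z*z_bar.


z_bar = 6.2000 - 8.8000i
z*z_bar = 6.2^2 + 8.8^2 = 38.44 + 77.44 = 115.88

z_bar = 6.2000 - 8.8000i, z*z_bar = 115.88


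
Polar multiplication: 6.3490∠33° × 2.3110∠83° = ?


r = 6.3490 * 2.3110 = 14.6725
theta = 33° + 83° = 116° = 116° (mod 360)

14.6725 cis(116°)


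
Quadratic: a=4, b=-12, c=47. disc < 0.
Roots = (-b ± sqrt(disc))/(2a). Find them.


disc = (-12)^2 - 4*4*47 = 144 - 752 = -608
sqrt(|disc|) = sqrt(608) = 24.6577
Real part = 12/(2*4) = 1.5000
Imag part = 24.6577/(2*4) = 3.0822

1.5000 ± 3.0822i


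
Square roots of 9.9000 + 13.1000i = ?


|z| = sqrt(98.01+171.61) = 16.4201
sqrt((|z|+a)/2) = sqrt((16.4201+9.9)/2) = sqrt(13.1601) = 3.6277
sqrt((|z|-a)/2) = sqrt((16.4201-9.9)/2) = sqrt(3.2601) = 1.8056

±(3.6277 + 1.8056i) i.e. 3.6277 + 1.8056i and -3.6277 - 1.8056i


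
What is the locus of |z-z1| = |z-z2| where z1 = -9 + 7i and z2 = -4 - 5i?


Equal distances means the locus is the perpendicular bisector of z1 and z2.
Midpoint = ((-9+(-4))/2, (7+(-5))/2) = (-6.5000, 1.0000)

Perpendicular bisector through (-6.5000, 1.0000)


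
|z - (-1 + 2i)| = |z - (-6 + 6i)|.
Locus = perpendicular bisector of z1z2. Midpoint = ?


Equal distances means the locus is the perpendicular bisector of z1 and z2.
Midpoint = ((-1+(-6))/2, (2+6)/2) = (-3.5000, 4.0000)

Perpendicular bisector through (-3.5000, 4.0000)


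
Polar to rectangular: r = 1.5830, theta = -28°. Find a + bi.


a = 1.5830*cos(-28°) = 1.5830*0.88295 = 1.3977
b = 1.5830*sin(-28°) = 1.5830*(-0.4695) = -0.7432

1.3977 - 0.7432i


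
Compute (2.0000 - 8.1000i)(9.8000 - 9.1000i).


Real = 2*9.8 - (-8.1)*(-9.1) = 19.6 - 73.71 = -54.11
Imag = 2*(-9.1) + 9.8*(-8.1) = -18.2 - (79.38) = -97.58

-54.1100 - 97.5800i


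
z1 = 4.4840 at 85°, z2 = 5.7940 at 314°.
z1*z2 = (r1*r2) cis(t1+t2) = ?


r = 4.4840 * 5.7940 = 25.9803
theta = 85° + 314° = 399° = 39° (mod 360)

25.9803 cis(39°)


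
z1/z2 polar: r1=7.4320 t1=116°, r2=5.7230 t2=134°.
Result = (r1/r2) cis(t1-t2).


r = 7.4320 / 5.7230 = 1.2986
theta = 116° - 134° = -18° = 342° (mod 360)

1.2986 cis(342°)


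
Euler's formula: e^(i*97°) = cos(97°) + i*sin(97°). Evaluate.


cos(97°) = -0.1219
sin(97°) = 0.9925

e^(i*97°) = -0.1219 + 0.9925i


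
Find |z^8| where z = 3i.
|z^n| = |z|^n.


|z| = sqrt(0+9) = sqrt(9) = 3
|z^8| = |z|^8 = 3^8 = 6561

|z^8| = 6561


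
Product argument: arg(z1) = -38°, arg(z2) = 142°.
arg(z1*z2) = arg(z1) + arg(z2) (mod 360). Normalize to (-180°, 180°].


arg(z1*z2) = -38° + 142° = 104°
Normalized to (-180°, 180°]: 104°

104°


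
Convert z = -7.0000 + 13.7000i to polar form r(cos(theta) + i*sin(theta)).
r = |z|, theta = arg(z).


r = sqrt(49+187.69) = sqrt(236.69) = 15.3847
theta = atan2(13.7, -7) = 117.0647 degrees

r = 15.3847, theta = 117.0647 degrees


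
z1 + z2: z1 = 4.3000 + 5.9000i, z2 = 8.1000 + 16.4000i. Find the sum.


Real: 4.3 + 8.1 = 12.4
Imag: 5.9 + 16.4 = 22.3

12.4000 + 22.3000i


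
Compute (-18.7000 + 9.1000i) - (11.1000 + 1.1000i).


Real: -18.7 - 11.1 = -29.8
Imag: 9.1 - 1.1 = 8

-29.8000 + 8.0000i


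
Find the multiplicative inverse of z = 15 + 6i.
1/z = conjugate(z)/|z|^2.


|z|^2 = 225+36 = 261
1/z = (15 - 6i)/261

1/z = 0.0575 - 0.0230i


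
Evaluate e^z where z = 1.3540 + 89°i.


e^1.3540 = 3.8729
cos(89°) = 0.01745
sin(89°) = 0.99985
Real = 3.8729*0.01745 = 0.0676
Imag = 3.8729*0.99985 = 3.8723

0.0676 + 3.8723i


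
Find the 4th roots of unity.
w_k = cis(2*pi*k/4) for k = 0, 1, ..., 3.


The 4th roots of unity are cis(360k/4°) for k=0..3
Angle step = 360/4 = 90°
Primitive root: cis(90°)
Primitive root = 0 + 1.0000i

4 roots at angles: 0°, 90°, 180°, 270°


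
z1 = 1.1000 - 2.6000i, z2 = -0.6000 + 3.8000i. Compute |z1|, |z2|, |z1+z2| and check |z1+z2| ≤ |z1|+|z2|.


|z1| = sqrt(1.1^2 + (-2.6)^2) = sqrt(7.97) = 2.8231
|z2| = sqrt((-0.6)^2 + 3.8^2) = sqrt(14.8) = 3.8471
z1+z2 = 0.5000 + 1.2000i
|z1+z2| = sqrt(1.69) = 1.3000
|z1|+|z2| = 2.8231 + 3.8471 = 6.6702

|z1+z2| = 1.3000 ≤ |z1|+|z2| = 6.6702 (verified)


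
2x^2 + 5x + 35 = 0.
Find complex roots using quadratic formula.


disc = 5^2 - 4*2*35 = 25 - 280 = -255
sqrt(|disc|) = sqrt(255) = 15.9687
Real part = -5/(2*2) = -1.2500
Imag part = 15.9687/(2*2) = 3.9922

-1.2500 ± 3.9922i


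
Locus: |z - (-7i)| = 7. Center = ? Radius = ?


|z - z0| = r is a circle with center z0 and radius r.
Center = (0, -7), radius = 7

Circle with center (0, -7) and radius 7


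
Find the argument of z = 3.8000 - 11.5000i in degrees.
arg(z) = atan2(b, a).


Re = 3.8, Im = -11.5
arg = atan2(-11.5, 3.8) = -71.7146 degrees

arg(z) = -71.7146 degrees


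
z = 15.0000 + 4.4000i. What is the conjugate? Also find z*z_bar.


z_bar = 15.0000 - 4.4000i
z*z_bar = 15^2 + 4.4^2 = 225 + 19.36 = 244.36

z_bar = 15.0000 - 4.4000i, z*z_bar = 244.36


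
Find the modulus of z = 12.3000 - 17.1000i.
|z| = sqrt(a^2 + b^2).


|z| = sqrt(12.3^2 + (-17.1)^2) = sqrt(151.29 + 292.41) = sqrt(443.7) = 21.0642

|z| = 21.0642


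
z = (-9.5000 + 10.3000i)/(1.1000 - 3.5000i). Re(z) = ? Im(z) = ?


Multiply by conjugate: (-9.5000 + 10.3000i)(1.1000 + 3.5000i) / (1.1^2 + (-3.5)^2)
Numerator real = -9.5*1.1 + 10.3*(-3.5) = -46.5
Numerator imag = 10.3*1.1 - (-9.5)*(-3.5) = -21.92
Denominator = 13.46
Re(z) = -46.5/13.46 = -3.4547
Im(z) = -21.92/13.46 = -1.6285

Re(z) = -3.4547, Im(z) = -1.6285


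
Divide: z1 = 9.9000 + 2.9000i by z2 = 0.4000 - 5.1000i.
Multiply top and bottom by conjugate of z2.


Conjugate of z2 = 0.4000 + 5.1000i
Numerator: (9.9000 + 2.9000i)(0.4000 + 5.1000i) = -10.8300 + 51.6500i
Denominator: 0.4^2 + (-5.1)^2 = 26.17
Result = (-10.8300 + 51.6500i)/26.17

-0.4138 + 1.9736i


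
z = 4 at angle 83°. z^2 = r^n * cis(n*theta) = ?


r^2 = 4^2 = 16
n*theta = 2*83° = 166° = 166° (mod 360)
a = 16*cos(166°) = -15.5247
b = 16*sin(166°) = 3.8708

16 cis(166°) = -15.5247 + 3.8708i


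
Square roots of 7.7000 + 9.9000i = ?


|z| = sqrt(59.29+98.01) = 12.5419
sqrt((|z|+a)/2) = sqrt((12.5419+7.7)/2) = sqrt(10.1210) = 3.1813
sqrt((|z|-a)/2) = sqrt((12.5419-7.7)/2) = sqrt(2.4210) = 1.5559

±(3.1813 + 1.5559i) i.e. 3.1813 + 1.5559i and -3.1813 - 1.5559i


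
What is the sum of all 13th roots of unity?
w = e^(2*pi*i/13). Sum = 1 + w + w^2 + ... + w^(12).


The sum of all 13th roots of unity is 0.
Geometric series: (1 - w^13)/(1 - w) = (1-1)/(1-w) = 0 since w^13 = 1, w ≠ 1.
Alternatively: coefficient of z^12 in z^13 - 1 is 0.

0


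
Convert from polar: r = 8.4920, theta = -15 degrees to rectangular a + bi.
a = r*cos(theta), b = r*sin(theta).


a = 8.4920*cos(-15°) = 8.4920*0.965926 = 8.2026
b = 8.4920*sin(-15°) = 8.4920*(-0.25882) = -2.1979

8.2026 - 2.1979i


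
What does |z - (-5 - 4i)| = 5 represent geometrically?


|z - z0| = r is a circle with center z0 and radius r.
Center = (-5, -4), radius = 5

Circle with center (-5, -4) and radius 5


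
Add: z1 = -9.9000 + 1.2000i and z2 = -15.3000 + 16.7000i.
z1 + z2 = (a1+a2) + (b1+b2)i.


Real: -9.9 - 15.3 = -25.2
Imag: 1.2 + 16.7 = 17.9

-25.2000 + 17.9000i


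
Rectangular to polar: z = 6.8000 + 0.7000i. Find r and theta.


r = sqrt(46.24+0.49) = sqrt(46.73) = 6.8359
theta = atan2(0.7, 6.8) = 5.8774 degrees

r = 6.8359, theta = 5.8774 degrees
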